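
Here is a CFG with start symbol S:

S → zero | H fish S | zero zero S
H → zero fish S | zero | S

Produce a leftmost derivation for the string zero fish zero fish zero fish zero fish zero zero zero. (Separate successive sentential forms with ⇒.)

S ⇒ H fish S ⇒ zero fish S fish S ⇒ zero fish zero fish S ⇒ zero fish zero fish H fish S ⇒ zero fish zero fish zero fish S ⇒ zero fish zero fish zero fish H fish S ⇒ zero fish zero fish zero fish zero fish S ⇒ zero fish zero fish zero fish zero fish zero zero S ⇒ zero fish zero fish zero fish zero fish zero zero zero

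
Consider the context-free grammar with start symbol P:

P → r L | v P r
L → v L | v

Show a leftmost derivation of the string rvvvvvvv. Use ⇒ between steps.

P ⇒ rL   [P → r L]
rL ⇒ rvL   [L → v L]
rvL ⇒ rvvL   [L → v L]
rvvL ⇒ rvvvL   [L → v L]
rvvvL ⇒ rvvvvL   [L → v L]
rvvvvL ⇒ rvvvvvL   [L → v L]
rvvvvvL ⇒ rvvvvvvL   [L → v L]
rvvvvvvL ⇒ rvvvvvvv   [L → v]

P⇒rL⇒rvL⇒rvvL⇒rvvvL⇒rvvvvL⇒rvvvvvL⇒rvvvvvvL⇒rvvvvvvv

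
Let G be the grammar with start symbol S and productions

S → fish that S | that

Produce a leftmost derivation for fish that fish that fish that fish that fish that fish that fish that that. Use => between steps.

S => fish that S => fish that fish that S => fish that fish that fish that S => fish that fish that fish that fish that S => fish that fish that fish that fish that fish that S => fish that fish that fish that fish that fish that fish that S => fish that fish that fish that fish that fish that fish that fish that S => fish that fish that fish that fish that fish that fish that fish that that

S => fish that S   [S → fish that S]
fish that S => fish that fish that S   [S → fish that S]
fish that fish that S => fish that fish that fish that S   [S → fish that S]
fish that fish that fish that S => fish that fish that fish that fish that S   [S → fish that S]
fish that fish that fish that fish that S => fish that fish that fish that fish that fish that S   [S → fish that S]
fish that fish that fish that fish that fish that S => fish that fish that fish that fish that fish that fish that S   [S → fish that S]
fish that fish that fish that fish that fish that fish that S => fish that fish that fish that fish that fish that fish that fish that S   [S → fish that S]
fish that fish that fish that fish that fish that fish that fish that S => fish that fish that fish that fish that fish that fish that fish that that   [S → that]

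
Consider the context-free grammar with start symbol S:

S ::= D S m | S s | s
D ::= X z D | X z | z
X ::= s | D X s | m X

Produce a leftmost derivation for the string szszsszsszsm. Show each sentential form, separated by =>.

S => DSm   [S ::= D S m]
DSm => XzSm   [D ::= X z]
XzSm => DXszSm   [X ::= D X s]
DXszSm => XzDXszSm   [D ::= X z D]
XzDXszSm => szDXszSm   [X ::= s]
szDXszSm => szXzXszSm   [D ::= X z]
szXzXszSm => szDXszXszSm   [X ::= D X s]
szDXszXszSm => szXzXszXszSm   [D ::= X z]
szXzXszXszSm => szszXszXszSm   [X ::= s]
szszXszXszSm => szszsszXszSm   [X ::= s]
szszsszXszSm => szszsszsszSm   [X ::= s]
szszsszsszSm => szszsszsszsm   [S ::= s]

S => DSm => XzSm => DXszSm => XzDXszSm => szDXszSm => szXzXszSm => szDXszXszSm => szXzXszXszSm => szszXszXszSm => szszsszXszSm => szszsszsszSm => szszsszsszsm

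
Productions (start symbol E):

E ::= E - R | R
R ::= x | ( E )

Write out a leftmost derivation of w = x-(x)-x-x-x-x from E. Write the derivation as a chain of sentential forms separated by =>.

E => E-R => E-R-R => E-R-R-R => E-R-R-R-R => E-R-R-R-R-R => R-R-R-R-R-R => x-R-R-R-R-R => x-(E)-R-R-R-R => x-(R)-R-R-R-R => x-(x)-R-R-R-R => x-(x)-x-R-R-R => x-(x)-x-x-R-R => x-(x)-x-x-x-R => x-(x)-x-x-x-x

E => E-R   [E ::= E - R]
E-R => E-R-R   [E ::= E - R]
E-R-R => E-R-R-R   [E ::= E - R]
E-R-R-R => E-R-R-R-R   [E ::= E - R]
E-R-R-R-R => E-R-R-R-R-R   [E ::= E - R]
E-R-R-R-R-R => R-R-R-R-R-R   [E ::= R]
R-R-R-R-R-R => x-R-R-R-R-R   [R ::= x]
x-R-R-R-R-R => x-(E)-R-R-R-R   [R ::= ( E )]
x-(E)-R-R-R-R => x-(R)-R-R-R-R   [E ::= R]
x-(R)-R-R-R-R => x-(x)-R-R-R-R   [R ::= x]
x-(x)-R-R-R-R => x-(x)-x-R-R-R   [R ::= x]
x-(x)-x-R-R-R => x-(x)-x-x-R-R   [R ::= x]
x-(x)-x-x-R-R => x-(x)-x-x-x-R   [R ::= x]
x-(x)-x-x-x-R => x-(x)-x-x-x-x   [R ::= x]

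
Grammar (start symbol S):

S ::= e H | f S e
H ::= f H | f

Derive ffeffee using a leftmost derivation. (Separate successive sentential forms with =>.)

S => fSe => ffSee => ffeHee => ffefHee => ffeffee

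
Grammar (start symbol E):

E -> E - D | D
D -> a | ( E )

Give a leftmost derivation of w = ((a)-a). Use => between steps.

E => D   [E -> D]
D => (E)   [D -> ( E )]
(E) => (E-D)   [E -> E - D]
(E-D) => (D-D)   [E -> D]
(D-D) => ((E)-D)   [D -> ( E )]
((E)-D) => ((D)-D)   [E -> D]
((D)-D) => ((a)-D)   [D -> a]
((a)-D) => ((a)-a)   [D -> a]

E=>D=>(E)=>(E-D)=>(D-D)=>((E)-D)=>((D)-D)=>((a)-D)=>((a)-a)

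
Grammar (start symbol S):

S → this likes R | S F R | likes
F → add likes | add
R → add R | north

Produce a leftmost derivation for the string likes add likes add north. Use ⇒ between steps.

S ⇒ S F R   [S → S F R]
S F R ⇒ likes F R   [S → likes]
likes F R ⇒ likes add likes R   [F → add likes]
likes add likes R ⇒ likes add likes add R   [R → add R]
likes add likes add R ⇒ likes add likes add north   [R → north]

S ⇒ S F R ⇒ likes F R ⇒ likes add likes R ⇒ likes add likes add R ⇒ likes add likes add north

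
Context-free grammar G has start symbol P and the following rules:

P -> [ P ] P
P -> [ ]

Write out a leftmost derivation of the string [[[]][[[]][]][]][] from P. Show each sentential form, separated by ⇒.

P ⇒ [P]P ⇒ [[P]P]P ⇒ [[[]]P]P ⇒ [[[]][P]P]P ⇒ [[[]][[P]P]P]P ⇒ [[[]][[[]]P]P]P ⇒ [[[]][[[]][]]P]P ⇒ [[[]][[[]][]][]]P ⇒ [[[]][[[]][]][]][]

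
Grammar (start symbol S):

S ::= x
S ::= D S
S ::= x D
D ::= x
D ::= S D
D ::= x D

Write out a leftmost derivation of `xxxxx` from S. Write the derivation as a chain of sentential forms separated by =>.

S => xD => xSD => xxD => xxxD => xxxSD => xxxxD => xxxxx

S => xD   [S ::= x D]
xD => xSD   [D ::= S D]
xSD => xxD   [S ::= x]
xxD => xxxD   [D ::= x D]
xxxD => xxxSD   [D ::= S D]
xxxSD => xxxxD   [S ::= x]
xxxxD => xxxxx   [D ::= x]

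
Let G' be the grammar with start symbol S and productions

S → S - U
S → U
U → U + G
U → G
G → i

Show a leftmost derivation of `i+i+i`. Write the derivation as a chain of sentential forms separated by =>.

S => U => U+G => U+G+G => G+G+G => i+G+G => i+i+G => i+i+i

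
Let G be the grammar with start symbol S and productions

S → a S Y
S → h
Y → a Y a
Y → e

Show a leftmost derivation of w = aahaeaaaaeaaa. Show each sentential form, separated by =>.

S => aSY => aaSYY => aahYY => aahaYaY => aahaeaY => aahaeaaYa => aahaeaaaYaa => aahaeaaaaYaaa => aahaeaaaaeaaa

S => aSY   [S → a S Y]
aSY => aaSYY   [S → a S Y]
aaSYY => aahYY   [S → h]
aahYY => aahaYaY   [Y → a Y a]
aahaYaY => aahaeaY   [Y → e]
aahaeaY => aahaeaaYa   [Y → a Y a]
aahaeaaYa => aahaeaaaYaa   [Y → a Y a]
aahaeaaaYaa => aahaeaaaaYaaa   [Y → a Y a]
aahaeaaaaYaaa => aahaeaaaaeaaa   [Y → e]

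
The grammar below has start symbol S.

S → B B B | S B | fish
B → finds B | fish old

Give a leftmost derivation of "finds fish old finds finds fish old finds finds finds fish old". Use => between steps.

S => B B B => finds B B B => finds fish old B B => finds fish old finds B B => finds fish old finds finds B B => finds fish old finds finds fish old B => finds fish old finds finds fish old finds B => finds fish old finds finds fish old finds finds B => finds fish old finds finds fish old finds finds finds B => finds fish old finds finds fish old finds finds finds fish old

S => B B B   [S → B B B]
B B B => finds B B B   [B → finds B]
finds B B B => finds fish old B B   [B → fish old]
finds fish old B B => finds fish old finds B B   [B → finds B]
finds fish old finds B B => finds fish old finds finds B B   [B → finds B]
finds fish old finds finds B B => finds fish old finds finds fish old B   [B → fish old]
finds fish old finds finds fish old B => finds fish old finds finds fish old finds B   [B → finds B]
finds fish old finds finds fish old finds B => finds fish old finds finds fish old finds finds B   [B → finds B]
finds fish old finds finds fish old finds finds B => finds fish old finds finds fish old finds finds finds B   [B → finds B]
finds fish old finds finds fish old finds finds finds B => finds fish old finds finds fish old finds finds finds fish old   [B → fish old]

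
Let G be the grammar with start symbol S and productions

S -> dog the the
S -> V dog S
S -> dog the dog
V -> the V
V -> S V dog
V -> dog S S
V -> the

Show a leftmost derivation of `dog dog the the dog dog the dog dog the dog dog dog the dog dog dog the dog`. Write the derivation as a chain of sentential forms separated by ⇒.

S ⇒ V dog S ⇒ dog S S dog S ⇒ dog dog the the S dog S ⇒ dog dog the the V dog S dog S ⇒ dog dog the the dog S S dog S dog S ⇒ dog dog the the dog dog the dog S dog S dog S ⇒ dog dog the the dog dog the dog dog the dog dog S dog S ⇒ dog dog the the dog dog the dog dog the dog dog dog the dog dog S ⇒ dog dog the the dog dog the dog dog the dog dog dog the dog dog dog the dog

S ⇒ V dog S   [S -> V dog S]
V dog S ⇒ dog S S dog S   [V -> dog S S]
dog S S dog S ⇒ dog dog the the S dog S   [S -> dog the the]
dog dog the the S dog S ⇒ dog dog the the V dog S dog S   [S -> V dog S]
dog dog the the V dog S dog S ⇒ dog dog the the dog S S dog S dog S   [V -> dog S S]
dog dog the the dog S S dog S dog S ⇒ dog dog the the dog dog the dog S dog S dog S   [S -> dog the dog]
dog dog the the dog dog the dog S dog S dog S ⇒ dog dog the the dog dog the dog dog the dog dog S dog S   [S -> dog the dog]
dog dog the the dog dog the dog dog the dog dog S dog S ⇒ dog dog the the dog dog the dog dog the dog dog dog the dog dog S   [S -> dog the dog]
dog dog the the dog dog the dog dog the dog dog dog the dog dog S ⇒ dog dog the the dog dog the dog dog the dog dog dog the dog dog dog the dog   [S -> dog the dog]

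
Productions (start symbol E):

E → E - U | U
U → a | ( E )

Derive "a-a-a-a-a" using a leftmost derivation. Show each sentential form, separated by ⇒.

E ⇒ E-U   [E → E - U]
E-U ⇒ E-U-U   [E → E - U]
E-U-U ⇒ E-U-U-U   [E → E - U]
E-U-U-U ⇒ E-U-U-U-U   [E → E - U]
E-U-U-U-U ⇒ U-U-U-U-U   [E → U]
U-U-U-U-U ⇒ a-U-U-U-U   [U → a]
a-U-U-U-U ⇒ a-a-U-U-U   [U → a]
a-a-U-U-U ⇒ a-a-a-U-U   [U → a]
a-a-a-U-U ⇒ a-a-a-a-U   [U → a]
a-a-a-a-U ⇒ a-a-a-a-a   [U → a]

E ⇒ E-U ⇒ E-U-U ⇒ E-U-U-U ⇒ E-U-U-U-U ⇒ U-U-U-U-U ⇒ a-U-U-U-U ⇒ a-a-U-U-U ⇒ a-a-a-U-U ⇒ a-a-a-a-U ⇒ a-a-a-a-a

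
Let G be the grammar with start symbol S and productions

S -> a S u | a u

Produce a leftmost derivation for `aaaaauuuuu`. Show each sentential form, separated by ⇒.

S ⇒ aSu ⇒ aaSuu ⇒ aaaSuuu ⇒ aaaaSuuuu ⇒ aaaaauuuuu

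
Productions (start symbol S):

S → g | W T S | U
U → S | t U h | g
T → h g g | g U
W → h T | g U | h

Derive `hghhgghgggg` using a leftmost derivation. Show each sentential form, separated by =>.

S => WTS   [S → W T S]
WTS => hTS   [W → h]
hTS => hgUS   [T → g U]
hgUS => hgSS   [U → S]
hgSS => hgWTSS   [S → W T S]
hgWTSS => hghTTSS   [W → h T]
hghTTSS => hghhggTSS   [T → h g g]
hghhggTSS => hghhgghggSS   [T → h g g]
hghhgghggSS => hghhgghgggS   [S → g]
hghhgghgggS => hghhgghgggg   [S → g]

S => WTS => hTS => hgUS => hgSS => hgWTSS => hghTTSS => hghhggTSS => hghhgghggSS => hghhgghgggS => hghhgghgggg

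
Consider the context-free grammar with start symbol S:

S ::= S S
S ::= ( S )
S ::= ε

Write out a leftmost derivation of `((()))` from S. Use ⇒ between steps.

S ⇒ (S) ⇒ (SS) ⇒ (SSS) ⇒ (SSSS) ⇒ ((S)SSS) ⇒ (((S))SSS) ⇒ ((())SSS) ⇒ ((())SS) ⇒ ((())S) ⇒ ((()))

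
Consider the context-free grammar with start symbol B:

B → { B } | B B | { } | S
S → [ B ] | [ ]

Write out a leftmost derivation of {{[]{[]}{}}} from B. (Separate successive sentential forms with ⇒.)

B ⇒ {B} ⇒ {{B}} ⇒ {{BB}} ⇒ {{SB}} ⇒ {{[]B}} ⇒ {{[]BB}} ⇒ {{[]{B}B}} ⇒ {{[]{S}B}} ⇒ {{[]{[]}B}} ⇒ {{[]{[]}{}}}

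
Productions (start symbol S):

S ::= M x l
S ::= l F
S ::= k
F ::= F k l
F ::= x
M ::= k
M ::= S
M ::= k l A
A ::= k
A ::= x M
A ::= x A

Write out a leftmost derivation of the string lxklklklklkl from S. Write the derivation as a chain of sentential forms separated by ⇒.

S ⇒ lF   [S ::= l F]
lF ⇒ lFkl   [F ::= F k l]
lFkl ⇒ lFklkl   [F ::= F k l]
lFklkl ⇒ lFklklkl   [F ::= F k l]
lFklklkl ⇒ lFklklklkl   [F ::= F k l]
lFklklklkl ⇒ lFklklklklkl   [F ::= F k l]
lFklklklklkl ⇒ lxklklklklkl   [F ::= x]

S ⇒ lF ⇒ lFkl ⇒ lFklkl ⇒ lFklklkl ⇒ lFklklklkl ⇒ lFklklklklkl ⇒ lxklklklklkl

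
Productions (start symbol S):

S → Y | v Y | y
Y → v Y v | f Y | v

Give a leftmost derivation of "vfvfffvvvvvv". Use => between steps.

S => vY   [S → v Y]
vY => vfY   [Y → f Y]
vfY => vfvYv   [Y → v Y v]
vfvYv => vfvfYv   [Y → f Y]
vfvfYv => vfvffYv   [Y → f Y]
vfvffYv => vfvfffYv   [Y → f Y]
vfvfffYv => vfvfffvYvv   [Y → v Y v]
vfvfffvYvv => vfvfffvvYvvv   [Y → v Y v]
vfvfffvvYvvv => vfvfffvvvvvv   [Y → v]

S => vY => vfY => vfvYv => vfvfYv => vfvffYv => vfvfffYv => vfvfffvYvv => vfvfffvvYvvv => vfvfffvvvvvv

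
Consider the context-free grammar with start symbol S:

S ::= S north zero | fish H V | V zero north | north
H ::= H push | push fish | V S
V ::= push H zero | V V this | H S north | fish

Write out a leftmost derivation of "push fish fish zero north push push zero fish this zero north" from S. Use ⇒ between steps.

S ⇒ V zero north   [S ::= V zero north]
V zero north ⇒ V V this zero north   [V ::= V V this]
V V this zero north ⇒ push H zero V this zero north   [V ::= push H zero]
push H zero V this zero north ⇒ push H push zero V this zero north   [H ::= H push]
push H push zero V this zero north ⇒ push H push push zero V this zero north   [H ::= H push]
push H push push zero V this zero north ⇒ push V S push push zero V this zero north   [H ::= V S]
push V S push push zero V this zero north ⇒ push fish S push push zero V this zero north   [V ::= fish]
push fish S push push zero V this zero north ⇒ push fish V zero north push push zero V this zero north   [S ::= V zero north]
push fish V zero north push push zero V this zero north ⇒ push fish fish zero north push push zero V this zero north   [V ::= fish]
push fish fish zero north push push zero V this zero north ⇒ push fish fish zero north push push zero fish this zero north   [V ::= fish]

S ⇒ V zero north ⇒ V V this zero north ⇒ push H zero V this zero north ⇒ push H push zero V this zero north ⇒ push H push push zero V this zero north ⇒ push V S push push zero V this zero north ⇒ push fish S push push zero V this zero north ⇒ push fish V zero north push push zero V this zero north ⇒ push fish fish zero north push push zero V this zero north ⇒ push fish fish zero north push push zero fish this zero north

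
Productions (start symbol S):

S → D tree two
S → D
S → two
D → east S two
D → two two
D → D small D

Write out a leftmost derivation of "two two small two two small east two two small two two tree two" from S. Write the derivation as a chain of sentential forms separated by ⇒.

S ⇒ D tree two ⇒ D small D tree two ⇒ two two small D tree two ⇒ two two small D small D tree two ⇒ two two small D small D small D tree two ⇒ two two small two two small D small D tree two ⇒ two two small two two small east S two small D tree two ⇒ two two small two two small east two two small D tree two ⇒ two two small two two small east two two small two two tree two

S ⇒ D tree two   [S → D tree two]
D tree two ⇒ D small D tree two   [D → D small D]
D small D tree two ⇒ two two small D tree two   [D → two two]
two two small D tree two ⇒ two two small D small D tree two   [D → D small D]
two two small D small D tree two ⇒ two two small D small D small D tree two   [D → D small D]
two two small D small D small D tree two ⇒ two two small two two small D small D tree two   [D → two two]
two two small two two small D small D tree two ⇒ two two small two two small east S two small D tree two   [D → east S two]
two two small two two small east S two small D tree two ⇒ two two small two two small east two two small D tree two   [S → two]
two two small two two small east two two small D tree two ⇒ two two small two two small east two two small two two tree two   [D → two two]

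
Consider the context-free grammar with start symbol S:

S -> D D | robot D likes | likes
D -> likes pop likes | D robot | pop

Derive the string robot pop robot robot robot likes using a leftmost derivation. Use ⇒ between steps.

S ⇒ robot D likes   [S -> robot D likes]
robot D likes ⇒ robot D robot likes   [D -> D robot]
robot D robot likes ⇒ robot D robot robot likes   [D -> D robot]
robot D robot robot likes ⇒ robot D robot robot robot likes   [D -> D robot]
robot D robot robot robot likes ⇒ robot pop robot robot robot likes   [D -> pop]

S ⇒ robot D likes ⇒ robot D robot likes ⇒ robot D robot robot likes ⇒ robot D robot robot robot likes ⇒ robot pop robot robot robot likes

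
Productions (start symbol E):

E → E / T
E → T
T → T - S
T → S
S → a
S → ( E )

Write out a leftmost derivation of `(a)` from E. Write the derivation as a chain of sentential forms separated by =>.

E => T => S => (E) => (T) => (S) => (a)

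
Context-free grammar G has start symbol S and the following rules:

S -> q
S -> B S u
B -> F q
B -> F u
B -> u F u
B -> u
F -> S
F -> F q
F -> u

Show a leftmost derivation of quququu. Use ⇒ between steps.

S⇒BSu⇒FuSu⇒SuSu⇒quSu⇒quBSuu⇒quFuSuu⇒quSuSuu⇒ququSuu⇒quququu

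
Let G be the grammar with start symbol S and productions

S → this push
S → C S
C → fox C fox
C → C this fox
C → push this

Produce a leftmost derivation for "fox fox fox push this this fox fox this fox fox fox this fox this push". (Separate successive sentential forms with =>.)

S => C S => C this fox S => fox C fox this fox S => fox fox C fox fox this fox S => fox fox C this fox fox fox this fox S => fox fox fox C fox this fox fox fox this fox S => fox fox fox C this fox fox this fox fox fox this fox S => fox fox fox push this this fox fox this fox fox fox this fox S => fox fox fox push this this fox fox this fox fox fox this fox this push

S => C S   [S → C S]
C S => C this fox S   [C → C this fox]
C this fox S => fox C fox this fox S   [C → fox C fox]
fox C fox this fox S => fox fox C fox fox this fox S   [C → fox C fox]
fox fox C fox fox this fox S => fox fox C this fox fox fox this fox S   [C → C this fox]
fox fox C this fox fox fox this fox S => fox fox fox C fox this fox fox fox this fox S   [C → fox C fox]
fox fox fox C fox this fox fox fox this fox S => fox fox fox C this fox fox this fox fox fox this fox S   [C → C this fox]
fox fox fox C this fox fox this fox fox fox this fox S => fox fox fox push this this fox fox this fox fox fox this fox S   [C → push this]
fox fox fox push this this fox fox this fox fox fox this fox S => fox fox fox push this this fox fox this fox fox fox this fox this push   [S → this push]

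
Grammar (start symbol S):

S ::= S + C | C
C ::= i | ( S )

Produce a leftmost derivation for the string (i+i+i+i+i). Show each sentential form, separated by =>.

S => C   [S ::= C]
C => (S)   [C ::= ( S )]
(S) => (S+C)   [S ::= S + C]
(S+C) => (S+C+C)   [S ::= S + C]
(S+C+C) => (S+C+C+C)   [S ::= S + C]
(S+C+C+C) => (S+C+C+C+C)   [S ::= S + C]
(S+C+C+C+C) => (C+C+C+C+C)   [S ::= C]
(C+C+C+C+C) => (i+C+C+C+C)   [C ::= i]
(i+C+C+C+C) => (i+i+C+C+C)   [C ::= i]
(i+i+C+C+C) => (i+i+i+C+C)   [C ::= i]
(i+i+i+C+C) => (i+i+i+i+C)   [C ::= i]
(i+i+i+i+C) => (i+i+i+i+i)   [C ::= i]

S=>C=>(S)=>(S+C)=>(S+C+C)=>(S+C+C+C)=>(S+C+C+C+C)=>(C+C+C+C+C)=>(i+C+C+C+C)=>(i+i+C+C+C)=>(i+i+i+C+C)=>(i+i+i+i+C)=>(i+i+i+i+i)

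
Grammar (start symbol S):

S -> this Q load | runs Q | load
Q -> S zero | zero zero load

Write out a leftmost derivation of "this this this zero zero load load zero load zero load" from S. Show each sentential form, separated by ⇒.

S ⇒ this Q load ⇒ this S zero load ⇒ this this Q load zero load ⇒ this this S zero load zero load ⇒ this this this Q load zero load zero load ⇒ this this this zero zero load load zero load zero load

S ⇒ this Q load   [S -> this Q load]
this Q load ⇒ this S zero load   [Q -> S zero]
this S zero load ⇒ this this Q load zero load   [S -> this Q load]
this this Q load zero load ⇒ this this S zero load zero load   [Q -> S zero]
this this S zero load zero load ⇒ this this this Q load zero load zero load   [S -> this Q load]
this this this Q load zero load zero load ⇒ this this this zero zero load load zero load zero load   [Q -> zero zero load]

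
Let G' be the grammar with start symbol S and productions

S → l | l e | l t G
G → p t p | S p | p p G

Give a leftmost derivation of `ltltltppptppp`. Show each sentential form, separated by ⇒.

S⇒ltG⇒ltSp⇒ltltGp⇒ltltSpp⇒ltltltGpp⇒ltltltppGpp⇒ltltltppptppp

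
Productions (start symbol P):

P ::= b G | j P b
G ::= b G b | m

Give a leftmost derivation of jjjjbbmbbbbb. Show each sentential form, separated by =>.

P=>jPb=>jjPbb=>jjjPbbb=>jjjjPbbbb=>jjjjbGbbbb=>jjjjbbGbbbbb=>jjjjbbmbbbbb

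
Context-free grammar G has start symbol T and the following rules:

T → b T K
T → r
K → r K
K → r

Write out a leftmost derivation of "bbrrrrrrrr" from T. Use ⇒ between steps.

T ⇒ bTK ⇒ bbTKK ⇒ bbrKK ⇒ bbrrKK ⇒ bbrrrKK ⇒ bbrrrrKK ⇒ bbrrrrrKK ⇒ bbrrrrrrKK ⇒ bbrrrrrrrK ⇒ bbrrrrrrrr

T ⇒ bTK   [T → b T K]
bTK ⇒ bbTKK   [T → b T K]
bbTKK ⇒ bbrKK   [T → r]
bbrKK ⇒ bbrrKK   [K → r K]
bbrrKK ⇒ bbrrrKK   [K → r K]
bbrrrKK ⇒ bbrrrrKK   [K → r K]
bbrrrrKK ⇒ bbrrrrrKK   [K → r K]
bbrrrrrKK ⇒ bbrrrrrrKK   [K → r K]
bbrrrrrrKK ⇒ bbrrrrrrrK   [K → r]
bbrrrrrrrK ⇒ bbrrrrrrrr   [K → r]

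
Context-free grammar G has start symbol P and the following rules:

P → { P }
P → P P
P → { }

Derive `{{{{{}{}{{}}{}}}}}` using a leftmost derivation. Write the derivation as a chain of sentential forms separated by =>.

P => {P} => {{P}} => {{{P}}} => {{{{P}}}} => {{{{PP}}}} => {{{{PPP}}}} => {{{{{}PP}}}} => {{{{{}{}P}}}} => {{{{{}{}PP}}}} => {{{{{}{}{P}P}}}} => {{{{{}{}{{}}P}}}} => {{{{{}{}{{}}{}}}}}

P => {P}   [P → { P }]
{P} => {{P}}   [P → { P }]
{{P}} => {{{P}}}   [P → { P }]
{{{P}}} => {{{{P}}}}   [P → { P }]
{{{{P}}}} => {{{{PP}}}}   [P → P P]
{{{{PP}}}} => {{{{PPP}}}}   [P → P P]
{{{{PPP}}}} => {{{{{}PP}}}}   [P → { }]
{{{{{}PP}}}} => {{{{{}{}P}}}}   [P → { }]
{{{{{}{}P}}}} => {{{{{}{}PP}}}}   [P → P P]
{{{{{}{}PP}}}} => {{{{{}{}{P}P}}}}   [P → { P }]
{{{{{}{}{P}P}}}} => {{{{{}{}{{}}P}}}}   [P → { }]
{{{{{}{}{{}}P}}}} => {{{{{}{}{{}}{}}}}}   [P → { }]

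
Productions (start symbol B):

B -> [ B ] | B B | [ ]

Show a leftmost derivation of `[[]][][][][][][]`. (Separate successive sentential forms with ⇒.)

B ⇒ BB   [B -> B B]
BB ⇒ BBB   [B -> B B]
BBB ⇒ [B]BB   [B -> [ B ]]
[B]BB ⇒ [[]]BB   [B -> [ ]]
[[]]BB ⇒ [[]]BBB   [B -> B B]
[[]]BBB ⇒ [[]]BBBB   [B -> B B]
[[]]BBBB ⇒ [[]]BBBBB   [B -> B B]
[[]]BBBBB ⇒ [[]]BBBBBB   [B -> B B]
[[]]BBBBBB ⇒ [[]][]BBBBB   [B -> [ ]]
[[]][]BBBBB ⇒ [[]][][]BBBB   [B -> [ ]]
[[]][][]BBBB ⇒ [[]][][][]BBB   [B -> [ ]]
[[]][][][]BBB ⇒ [[]][][][][]BB   [B -> [ ]]
[[]][][][][]BB ⇒ [[]][][][][][]B   [B -> [ ]]
[[]][][][][][]B ⇒ [[]][][][][][][]   [B -> [ ]]

B ⇒ BB ⇒ BBB ⇒ [B]BB ⇒ [[]]BB ⇒ [[]]BBB ⇒ [[]]BBBB ⇒ [[]]BBBBB ⇒ [[]]BBBBBB ⇒ [[]][]BBBBB ⇒ [[]][][]BBBB ⇒ [[]][][][]BBB ⇒ [[]][][][][]BB ⇒ [[]][][][][][]B ⇒ [[]][][][][][][]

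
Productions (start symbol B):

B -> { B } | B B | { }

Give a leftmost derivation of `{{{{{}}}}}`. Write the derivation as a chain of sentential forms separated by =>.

B=>{B}=>{{B}}=>{{{B}}}=>{{{{B}}}}=>{{{{{}}}}}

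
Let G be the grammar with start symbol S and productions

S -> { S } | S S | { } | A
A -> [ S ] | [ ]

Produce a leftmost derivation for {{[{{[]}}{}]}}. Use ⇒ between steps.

S⇒{S}⇒{{S}}⇒{{A}}⇒{{[S]}}⇒{{[SS]}}⇒{{[{S}S]}}⇒{{[{{S}}S]}}⇒{{[{{A}}S]}}⇒{{[{{[]}}S]}}⇒{{[{{[]}}{}]}}

S ⇒ {S}   [S -> { S }]
{S} ⇒ {{S}}   [S -> { S }]
{{S}} ⇒ {{A}}   [S -> A]
{{A}} ⇒ {{[S]}}   [A -> [ S ]]
{{[S]}} ⇒ {{[SS]}}   [S -> S S]
{{[SS]}} ⇒ {{[{S}S]}}   [S -> { S }]
{{[{S}S]}} ⇒ {{[{{S}}S]}}   [S -> { S }]
{{[{{S}}S]}} ⇒ {{[{{A}}S]}}   [S -> A]
{{[{{A}}S]}} ⇒ {{[{{[]}}S]}}   [A -> [ ]]
{{[{{[]}}S]}} ⇒ {{[{{[]}}{}]}}   [S -> { }]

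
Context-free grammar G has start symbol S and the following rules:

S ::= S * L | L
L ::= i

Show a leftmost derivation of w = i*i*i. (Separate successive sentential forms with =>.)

S=>S*L=>S*L*L=>L*L*L=>i*L*L=>i*i*L=>i*i*i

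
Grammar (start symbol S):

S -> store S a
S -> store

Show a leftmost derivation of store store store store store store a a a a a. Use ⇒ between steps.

S ⇒ store S a ⇒ store store S a a ⇒ store store store S a a a ⇒ store store store store S a a a a ⇒ store store store store store S a a a a a ⇒ store store store store store store a a a a a

S ⇒ store S a   [S -> store S a]
store S a ⇒ store store S a a   [S -> store S a]
store store S a a ⇒ store store store S a a a   [S -> store S a]
store store store S a a a ⇒ store store store store S a a a a   [S -> store S a]
store store store store S a a a a ⇒ store store store store store S a a a a a   [S -> store S a]
store store store store store S a a a a a ⇒ store store store store store store a a a a a   [S -> store]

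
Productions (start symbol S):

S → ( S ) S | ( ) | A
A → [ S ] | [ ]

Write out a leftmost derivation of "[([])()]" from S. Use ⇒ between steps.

S ⇒ A ⇒ [S] ⇒ [(S)S] ⇒ [(A)S] ⇒ [([])S] ⇒ [([])()]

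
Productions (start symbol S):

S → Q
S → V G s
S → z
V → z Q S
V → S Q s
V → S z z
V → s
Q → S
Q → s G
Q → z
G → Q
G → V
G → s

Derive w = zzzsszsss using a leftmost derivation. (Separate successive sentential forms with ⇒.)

S⇒VGs⇒SQsGs⇒VGsQsGs⇒SzzGsQsGs⇒QzzGsQsGs⇒zzzGsQsGs⇒zzzssQsGs⇒zzzsszsGs⇒zzzsszsss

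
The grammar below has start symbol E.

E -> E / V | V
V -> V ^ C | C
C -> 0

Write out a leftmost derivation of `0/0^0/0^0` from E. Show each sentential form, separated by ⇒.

E ⇒ E/V   [E -> E / V]
E/V ⇒ E/V/V   [E -> E / V]
E/V/V ⇒ V/V/V   [E -> V]
V/V/V ⇒ C/V/V   [V -> C]
C/V/V ⇒ 0/V/V   [C -> 0]
0/V/V ⇒ 0/V^C/V   [V -> V ^ C]
0/V^C/V ⇒ 0/C^C/V   [V -> C]
0/C^C/V ⇒ 0/0^C/V   [C -> 0]
0/0^C/V ⇒ 0/0^0/V   [C -> 0]
0/0^0/V ⇒ 0/0^0/V^C   [V -> V ^ C]
0/0^0/V^C ⇒ 0/0^0/C^C   [V -> C]
0/0^0/C^C ⇒ 0/0^0/0^C   [C -> 0]
0/0^0/0^C ⇒ 0/0^0/0^0   [C -> 0]

E ⇒ E/V ⇒ E/V/V ⇒ V/V/V ⇒ C/V/V ⇒ 0/V/V ⇒ 0/V^C/V ⇒ 0/C^C/V ⇒ 0/0^C/V ⇒ 0/0^0/V ⇒ 0/0^0/V^C ⇒ 0/0^0/C^C ⇒ 0/0^0/0^C ⇒ 0/0^0/0^0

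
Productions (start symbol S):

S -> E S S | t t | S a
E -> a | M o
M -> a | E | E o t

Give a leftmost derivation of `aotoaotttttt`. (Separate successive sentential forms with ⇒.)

S ⇒ ESS ⇒ MoSS ⇒ EotoSS ⇒ aotoSS ⇒ aotoESSS ⇒ aotoMoSSS ⇒ aotoaoSSS ⇒ aotoaottSS ⇒ aotoaottttS ⇒ aotoaotttttt

S ⇒ ESS   [S -> E S S]
ESS ⇒ MoSS   [E -> M o]
MoSS ⇒ EotoSS   [M -> E o t]
EotoSS ⇒ aotoSS   [E -> a]
aotoSS ⇒ aotoESSS   [S -> E S S]
aotoESSS ⇒ aotoMoSSS   [E -> M o]
aotoMoSSS ⇒ aotoaoSSS   [M -> a]
aotoaoSSS ⇒ aotoaottSS   [S -> t t]
aotoaottSS ⇒ aotoaottttS   [S -> t t]
aotoaottttS ⇒ aotoaotttttt   [S -> t t]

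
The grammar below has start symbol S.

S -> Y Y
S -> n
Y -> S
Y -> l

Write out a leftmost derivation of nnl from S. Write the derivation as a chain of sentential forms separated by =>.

S => YY => SY => nY => nS => nYY => nSY => nnY => nnl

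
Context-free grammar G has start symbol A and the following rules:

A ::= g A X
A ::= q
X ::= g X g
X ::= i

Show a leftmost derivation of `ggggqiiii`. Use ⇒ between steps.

A ⇒ gAX   [A ::= g A X]
gAX ⇒ ggAXX   [A ::= g A X]
ggAXX ⇒ gggAXXX   [A ::= g A X]
gggAXXX ⇒ ggggAXXXX   [A ::= g A X]
ggggAXXXX ⇒ ggggqXXXX   [A ::= q]
ggggqXXXX ⇒ ggggqiXXX   [X ::= i]
ggggqiXXX ⇒ ggggqiiXX   [X ::= i]
ggggqiiXX ⇒ ggggqiiiX   [X ::= i]
ggggqiiiX ⇒ ggggqiiii   [X ::= i]

A ⇒ gAX ⇒ ggAXX ⇒ gggAXXX ⇒ ggggAXXXX ⇒ ggggqXXXX ⇒ ggggqiXXX ⇒ ggggqiiXX ⇒ ggggqiiiX ⇒ ggggqiiii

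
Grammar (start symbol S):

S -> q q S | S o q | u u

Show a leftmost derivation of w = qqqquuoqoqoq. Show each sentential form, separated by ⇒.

S ⇒ qqS   [S -> q q S]
qqS ⇒ qqSoq   [S -> S o q]
qqSoq ⇒ qqSoqoq   [S -> S o q]
qqSoqoq ⇒ qqqqSoqoq   [S -> q q S]
qqqqSoqoq ⇒ qqqqSoqoqoq   [S -> S o q]
qqqqSoqoqoq ⇒ qqqquuoqoqoq   [S -> u u]

S ⇒ qqS ⇒ qqSoq ⇒ qqSoqoq ⇒ qqqqSoqoq ⇒ qqqqSoqoqoq ⇒ qqqquuoqoqoq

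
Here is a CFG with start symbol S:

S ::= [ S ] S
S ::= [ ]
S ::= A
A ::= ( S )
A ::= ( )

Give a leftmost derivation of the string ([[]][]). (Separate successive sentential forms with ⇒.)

S ⇒ A   [S ::= A]
A ⇒ (S)   [A ::= ( S )]
(S) ⇒ ([S]S)   [S ::= [ S ] S]
([S]S) ⇒ ([[]]S)   [S ::= [ ]]
([[]]S) ⇒ ([[]][])   [S ::= [ ]]

S ⇒ A ⇒ (S) ⇒ ([S]S) ⇒ ([[]]S) ⇒ ([[]][])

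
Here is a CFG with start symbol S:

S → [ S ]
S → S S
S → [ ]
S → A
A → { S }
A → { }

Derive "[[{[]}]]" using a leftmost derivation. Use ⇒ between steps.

S ⇒ [S] ⇒ [[S]] ⇒ [[A]] ⇒ [[{S}]] ⇒ [[{[]}]]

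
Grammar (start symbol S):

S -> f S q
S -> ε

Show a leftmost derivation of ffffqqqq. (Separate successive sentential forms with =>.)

S => fSq   [S -> f S q]
fSq => ffSqq   [S -> f S q]
ffSqq => fffSqqq   [S -> f S q]
fffSqqq => ffffSqqqq   [S -> f S q]
ffffSqqqq => ffffqqqq   [S -> ε]

S => fSq => ffSqq => fffSqqq => ffffSqqqq => ffffqqqq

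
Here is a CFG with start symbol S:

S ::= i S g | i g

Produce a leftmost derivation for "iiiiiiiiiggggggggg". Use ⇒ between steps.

S ⇒ iSg   [S ::= i S g]
iSg ⇒ iiSgg   [S ::= i S g]
iiSgg ⇒ iiiSggg   [S ::= i S g]
iiiSggg ⇒ iiiiSgggg   [S ::= i S g]
iiiiSgggg ⇒ iiiiiSggggg   [S ::= i S g]
iiiiiSggggg ⇒ iiiiiiSgggggg   [S ::= i S g]
iiiiiiSgggggg ⇒ iiiiiiiSggggggg   [S ::= i S g]
iiiiiiiSggggggg ⇒ iiiiiiiiSgggggggg   [S ::= i S g]
iiiiiiiiSgggggggg ⇒ iiiiiiiiiggggggggg   [S ::= i g]

S⇒iSg⇒iiSgg⇒iiiSggg⇒iiiiSgggg⇒iiiiiSggggg⇒iiiiiiSgggggg⇒iiiiiiiSggggggg⇒iiiiiiiiSgggggggg⇒iiiiiiiiiggggggggg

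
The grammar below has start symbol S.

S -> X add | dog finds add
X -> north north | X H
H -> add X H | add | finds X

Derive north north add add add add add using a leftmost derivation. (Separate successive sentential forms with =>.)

S => X add => X H add => X H H add => X H H H add => X H H H H add => north north H H H H add => north north add H H H add => north north add add H H add => north north add add add H add => north north add add add add add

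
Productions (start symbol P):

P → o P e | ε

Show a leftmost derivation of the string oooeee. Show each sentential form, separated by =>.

P => oPe => ooPee => oooPeee => oooeee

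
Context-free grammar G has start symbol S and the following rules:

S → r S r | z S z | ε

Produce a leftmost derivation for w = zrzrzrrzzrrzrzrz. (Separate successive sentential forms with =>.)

S => zSz => zrSrz => zrzSzrz => zrzrSrzrz => zrzrzSzrzrz => zrzrzrSrzrzrz => zrzrzrrSrrzrzrz => zrzrzrrzSzrrzrzrz => zrzrzrrzzrrzrzrz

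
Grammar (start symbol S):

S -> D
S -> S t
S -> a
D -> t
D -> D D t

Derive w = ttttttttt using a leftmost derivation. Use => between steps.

S => D => DDt => DDtDt => DDtDtDt => DDtDtDtDt => tDtDtDtDt => tttDtDtDt => tttttDtDt => tttttttDt => ttttttttt

S => D   [S -> D]
D => DDt   [D -> D D t]
DDt => DDtDt   [D -> D D t]
DDtDt => DDtDtDt   [D -> D D t]
DDtDtDt => DDtDtDtDt   [D -> D D t]
DDtDtDtDt => tDtDtDtDt   [D -> t]
tDtDtDtDt => tttDtDtDt   [D -> t]
tttDtDtDt => tttttDtDt   [D -> t]
tttttDtDt => tttttttDt   [D -> t]
tttttttDt => ttttttttt   [D -> t]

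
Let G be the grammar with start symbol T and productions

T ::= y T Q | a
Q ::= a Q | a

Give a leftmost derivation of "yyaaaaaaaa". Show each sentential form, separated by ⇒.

T ⇒ yTQ ⇒ yyTQQ ⇒ yyaQQ ⇒ yyaaQQ ⇒ yyaaaQQ ⇒ yyaaaaQQ ⇒ yyaaaaaQQ ⇒ yyaaaaaaQ ⇒ yyaaaaaaaQ ⇒ yyaaaaaaaa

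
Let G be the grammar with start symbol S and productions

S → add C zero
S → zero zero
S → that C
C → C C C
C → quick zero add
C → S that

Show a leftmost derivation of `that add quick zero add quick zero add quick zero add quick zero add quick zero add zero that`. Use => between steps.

S => that C => that S that => that add C zero that => that add C C C zero that => that add C C C C C zero that => that add quick zero add C C C C zero that => that add quick zero add quick zero add C C C zero that => that add quick zero add quick zero add quick zero add C C zero that => that add quick zero add quick zero add quick zero add quick zero add C zero that => that add quick zero add quick zero add quick zero add quick zero add quick zero add zero that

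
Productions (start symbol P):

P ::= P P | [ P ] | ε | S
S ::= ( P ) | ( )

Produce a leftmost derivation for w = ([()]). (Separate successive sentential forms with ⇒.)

P ⇒ S ⇒ (P) ⇒ ([P]) ⇒ ([S]) ⇒ ([(P)]) ⇒ ([()])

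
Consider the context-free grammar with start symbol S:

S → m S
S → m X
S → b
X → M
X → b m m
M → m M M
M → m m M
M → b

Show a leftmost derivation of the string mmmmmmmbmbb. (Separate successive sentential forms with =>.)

S=>mS=>mmX=>mmM=>mmmmM=>mmmmmmM=>mmmmmmmMM=>mmmmmmmbM=>mmmmmmmbmMM=>mmmmmmmbmbM=>mmmmmmmbmbb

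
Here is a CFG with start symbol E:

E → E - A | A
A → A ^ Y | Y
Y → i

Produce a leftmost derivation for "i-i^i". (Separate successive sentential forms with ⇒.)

E⇒E-A⇒A-A⇒Y-A⇒i-A⇒i-A^Y⇒i-Y^Y⇒i-i^Y⇒i-i^i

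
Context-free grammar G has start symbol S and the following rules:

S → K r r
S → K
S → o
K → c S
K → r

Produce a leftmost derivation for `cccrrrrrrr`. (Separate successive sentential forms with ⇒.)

S ⇒ K   [S → K]
K ⇒ cS   [K → c S]
cS ⇒ cKrr   [S → K r r]
cKrr ⇒ ccSrr   [K → c S]
ccSrr ⇒ ccKrrrr   [S → K r r]
ccKrrrr ⇒ cccSrrrr   [K → c S]
cccSrrrr ⇒ cccKrrrrrr   [S → K r r]
cccKrrrrrr ⇒ cccrrrrrrr   [K → r]

S ⇒ K ⇒ cS ⇒ cKrr ⇒ ccSrr ⇒ ccKrrrr ⇒ cccSrrrr ⇒ cccKrrrrrr ⇒ cccrrrrrrr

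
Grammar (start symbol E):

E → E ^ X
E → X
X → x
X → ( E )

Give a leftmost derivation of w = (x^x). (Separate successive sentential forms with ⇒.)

E ⇒ X ⇒ (E) ⇒ (E^X) ⇒ (X^X) ⇒ (x^X) ⇒ (x^x)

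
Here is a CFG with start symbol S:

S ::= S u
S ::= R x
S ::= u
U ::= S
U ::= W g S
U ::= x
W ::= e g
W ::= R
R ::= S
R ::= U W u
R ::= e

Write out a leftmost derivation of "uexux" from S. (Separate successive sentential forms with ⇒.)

S⇒Rx⇒UWux⇒SWux⇒uWux⇒uRux⇒uSux⇒uRxux⇒uexux

S ⇒ Rx   [S ::= R x]
Rx ⇒ UWux   [R ::= U W u]
UWux ⇒ SWux   [U ::= S]
SWux ⇒ uWux   [S ::= u]
uWux ⇒ uRux   [W ::= R]
uRux ⇒ uSux   [R ::= S]
uSux ⇒ uRxux   [S ::= R x]
uRxux ⇒ uexux   [R ::= e]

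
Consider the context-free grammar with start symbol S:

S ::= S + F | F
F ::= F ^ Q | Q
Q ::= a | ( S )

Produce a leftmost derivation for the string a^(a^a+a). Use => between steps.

S=>F=>F^Q=>Q^Q=>a^Q=>a^(S)=>a^(S+F)=>a^(F+F)=>a^(F^Q+F)=>a^(Q^Q+F)=>a^(a^Q+F)=>a^(a^a+F)=>a^(a^a+Q)=>a^(a^a+a)

S => F   [S ::= F]
F => F^Q   [F ::= F ^ Q]
F^Q => Q^Q   [F ::= Q]
Q^Q => a^Q   [Q ::= a]
a^Q => a^(S)   [Q ::= ( S )]
a^(S) => a^(S+F)   [S ::= S + F]
a^(S+F) => a^(F+F)   [S ::= F]
a^(F+F) => a^(F^Q+F)   [F ::= F ^ Q]
a^(F^Q+F) => a^(Q^Q+F)   [F ::= Q]
a^(Q^Q+F) => a^(a^Q+F)   [Q ::= a]
a^(a^Q+F) => a^(a^a+F)   [Q ::= a]
a^(a^a+F) => a^(a^a+Q)   [F ::= Q]
a^(a^a+Q) => a^(a^a+a)   [Q ::= a]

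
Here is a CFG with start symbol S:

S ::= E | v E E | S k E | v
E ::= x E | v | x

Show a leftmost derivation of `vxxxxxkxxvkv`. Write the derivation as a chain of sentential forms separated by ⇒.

S ⇒ SkE   [S ::= S k E]
SkE ⇒ SkEkE   [S ::= S k E]
SkEkE ⇒ vEEkEkE   [S ::= v E E]
vEEkEkE ⇒ vxEEkEkE   [E ::= x E]
vxEEkEkE ⇒ vxxEkEkE   [E ::= x]
vxxEkEkE ⇒ vxxxEkEkE   [E ::= x E]
vxxxEkEkE ⇒ vxxxxEkEkE   [E ::= x E]
vxxxxEkEkE ⇒ vxxxxxkEkE   [E ::= x]
vxxxxxkEkE ⇒ vxxxxxkxEkE   [E ::= x E]
vxxxxxkxEkE ⇒ vxxxxxkxxEkE   [E ::= x E]
vxxxxxkxxEkE ⇒ vxxxxxkxxvkE   [E ::= v]
vxxxxxkxxvkE ⇒ vxxxxxkxxvkv   [E ::= v]

S ⇒ SkE ⇒ SkEkE ⇒ vEEkEkE ⇒ vxEEkEkE ⇒ vxxEkEkE ⇒ vxxxEkEkE ⇒ vxxxxEkEkE ⇒ vxxxxxkEkE ⇒ vxxxxxkxEkE ⇒ vxxxxxkxxEkE ⇒ vxxxxxkxxvkE ⇒ vxxxxxkxxvkv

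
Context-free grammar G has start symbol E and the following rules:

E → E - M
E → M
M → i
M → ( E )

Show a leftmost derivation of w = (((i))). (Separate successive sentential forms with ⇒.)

E ⇒ M ⇒ (E) ⇒ (M) ⇒ ((E)) ⇒ ((M)) ⇒ (((E))) ⇒ (((M))) ⇒ (((i)))

E ⇒ M   [E → M]
M ⇒ (E)   [M → ( E )]
(E) ⇒ (M)   [E → M]
(M) ⇒ ((E))   [M → ( E )]
((E)) ⇒ ((M))   [E → M]
((M)) ⇒ (((E)))   [M → ( E )]
(((E))) ⇒ (((M)))   [E → M]
(((M))) ⇒ (((i)))   [M → i]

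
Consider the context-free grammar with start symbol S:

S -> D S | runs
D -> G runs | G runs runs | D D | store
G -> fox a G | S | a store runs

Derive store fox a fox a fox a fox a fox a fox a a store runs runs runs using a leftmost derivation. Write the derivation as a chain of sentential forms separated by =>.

S => D S   [S -> D S]
D S => store S   [D -> store]
store S => store D S   [S -> D S]
store D S => store G runs S   [D -> G runs]
store G runs S => store fox a G runs S   [G -> fox a G]
store fox a G runs S => store fox a fox a G runs S   [G -> fox a G]
store fox a fox a G runs S => store fox a fox a fox a G runs S   [G -> fox a G]
store fox a fox a fox a G runs S => store fox a fox a fox a fox a G runs S   [G -> fox a G]
store fox a fox a fox a fox a G runs S => store fox a fox a fox a fox a fox a G runs S   [G -> fox a G]
store fox a fox a fox a fox a fox a G runs S => store fox a fox a fox a fox a fox a fox a G runs S   [G -> fox a G]
store fox a fox a fox a fox a fox a fox a G runs S => store fox a fox a fox a fox a fox a fox a a store runs runs S   [G -> a store runs]
store fox a fox a fox a fox a fox a fox a a store runs runs S => store fox a fox a fox a fox a fox a fox a a store runs runs runs   [S -> runs]

S => D S => store S => store D S => store G runs S => store fox a G runs S => store fox a fox a G runs S => store fox a fox a fox a G runs S => store fox a fox a fox a fox a G runs S => store fox a fox a fox a fox a fox a G runs S => store fox a fox a fox a fox a fox a fox a G runs S => store fox a fox a fox a fox a fox a fox a a store runs runs S => store fox a fox a fox a fox a fox a fox a a store runs runs runs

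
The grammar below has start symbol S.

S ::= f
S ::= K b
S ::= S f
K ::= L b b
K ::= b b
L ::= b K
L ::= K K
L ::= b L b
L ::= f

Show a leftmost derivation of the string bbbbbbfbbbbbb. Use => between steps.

S => Kb   [S ::= K b]
Kb => Lbbb   [K ::= L b b]
Lbbb => KKbbb   [L ::= K K]
KKbbb => LbbKbbb   [K ::= L b b]
LbbKbbb => bKbbKbbb   [L ::= b K]
bKbbKbbb => bbbbbKbbb   [K ::= b b]
bbbbbKbbb => bbbbbLbbbbb   [K ::= L b b]
bbbbbLbbbbb => bbbbbbLbbbbbb   [L ::= b L b]
bbbbbbLbbbbbb => bbbbbbfbbbbbb   [L ::= f]

S => Kb => Lbbb => KKbbb => LbbKbbb => bKbbKbbb => bbbbbKbbb => bbbbbLbbbbb => bbbbbbLbbbbbb => bbbbbbfbbbbbb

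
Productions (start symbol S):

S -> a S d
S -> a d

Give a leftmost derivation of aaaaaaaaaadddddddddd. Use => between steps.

S => aSd   [S -> a S d]
aSd => aaSdd   [S -> a S d]
aaSdd => aaaSddd   [S -> a S d]
aaaSddd => aaaaSdddd   [S -> a S d]
aaaaSdddd => aaaaaSddddd   [S -> a S d]
aaaaaSddddd => aaaaaaSdddddd   [S -> a S d]
aaaaaaSdddddd => aaaaaaaSddddddd   [S -> a S d]
aaaaaaaSddddddd => aaaaaaaaSdddddddd   [S -> a S d]
aaaaaaaaSdddddddd => aaaaaaaaaSddddddddd   [S -> a S d]
aaaaaaaaaSddddddddd => aaaaaaaaaadddddddddd   [S -> a d]

S => aSd => aaSdd => aaaSddd => aaaaSdddd => aaaaaSddddd => aaaaaaSdddddd => aaaaaaaSddddddd => aaaaaaaaSdddddddd => aaaaaaaaaSddddddddd => aaaaaaaaaadddddddddd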